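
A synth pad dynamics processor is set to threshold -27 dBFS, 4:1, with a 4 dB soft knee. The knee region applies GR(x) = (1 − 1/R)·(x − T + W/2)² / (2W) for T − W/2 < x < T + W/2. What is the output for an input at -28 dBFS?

x − T + W/2 = -28 − (-27) + 2 = 1.
GR = (1 − 1/4) × 1² / 8 = 0.75 × 1 / 8 = 0.09375 dB.
Output = -28 − 0.09375 = -28.09375 dBFS.

-28.09375 dBFS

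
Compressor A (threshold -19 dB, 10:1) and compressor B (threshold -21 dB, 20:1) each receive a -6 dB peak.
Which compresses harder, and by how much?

A: GR = 13 − 13/10 = 11.7 dB.
B: GR = 15 − 15/20 = 14.25 dB.
Difference: 2.55 dB in favour of B.

B, by 2.55 dB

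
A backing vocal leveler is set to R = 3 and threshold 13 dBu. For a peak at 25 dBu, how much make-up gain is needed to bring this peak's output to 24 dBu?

Overshoot 12 dB → 12/3 = 4 dB after compression, so the compressed level is 13 + 4 = 17 dBu.
Make-up = target − compressed = 24 − 17 = 7 dB.

7 dB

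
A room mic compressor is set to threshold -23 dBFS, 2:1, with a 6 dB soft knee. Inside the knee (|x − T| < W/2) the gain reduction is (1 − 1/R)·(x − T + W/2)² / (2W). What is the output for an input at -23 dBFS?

-23.375 dBFS

x − T + W/2 = -23 − (-23) + 3 = 3.
GR = (1 − 1/2) × 3² / 12 = 0.5 × 9 / 12 = 0.375 dB.
Output = -23 − 0.375 = -23.375 dBFS.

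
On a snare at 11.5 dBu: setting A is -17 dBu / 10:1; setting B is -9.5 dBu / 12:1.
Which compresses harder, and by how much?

A: 28.5 dB over, compressed to 2.85 dB over, so 25.65 dB of GR.
B: 21 dB over, compressed to 1.75 dB over, so 19.25 dB of GR.
A applies 6.4 dB more gain reduction.

A, by 6.4 dB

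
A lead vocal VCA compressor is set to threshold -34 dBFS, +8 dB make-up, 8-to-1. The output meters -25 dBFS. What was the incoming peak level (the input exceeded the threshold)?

Remove make-up: -25 − 8 = -33 dBFS.
The compressed level sits -33 − (-34) = 1 dB over threshold.
Before 8:1 compression the overshoot was 1 × 8 = 8 dB, so input = -34 + 8 = -26 dBFS.

-26 dBFS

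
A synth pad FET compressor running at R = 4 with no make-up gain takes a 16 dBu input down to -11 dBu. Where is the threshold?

Input is 36 dB above T (since output overshoot × R = input overshoot: (-11 − T)·4 = 16 − T gives T = -20 dBu).
Check: -20 + (16 − (-20))/4 = -20 + 9 = -11 dBu. ✓

-20 dBu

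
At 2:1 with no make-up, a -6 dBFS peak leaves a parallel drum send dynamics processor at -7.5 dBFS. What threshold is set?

Input is 3 dB above T (since output overshoot × R = input overshoot: (-7.5 − T)·2 = -6 − T gives T = -9 dBFS).
Check: -9 + (-6 − (-9))/2 = -9 + 1.5 = -7.5 dBFS. ✓

-9 dBFS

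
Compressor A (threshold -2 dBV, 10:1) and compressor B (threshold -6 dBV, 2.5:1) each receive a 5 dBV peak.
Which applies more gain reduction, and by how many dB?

A: 7 dB over, compressed to 0.7 dB over, so 6.3 dB of GR.
B: 11 dB over, compressed to 4.4 dB over, so 6.6 dB of GR.
B reduces 0.3 dB more.

B, by 0.3 dB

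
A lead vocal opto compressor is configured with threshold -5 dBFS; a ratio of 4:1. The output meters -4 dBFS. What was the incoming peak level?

Post-compression overshoot = -4 − (-5) = 1 dB.
Before 4:1 compression the overshoot was 1 × 4 = 4 dB, so input = -5 + 4 = -1 dBFS.

-1 dBFS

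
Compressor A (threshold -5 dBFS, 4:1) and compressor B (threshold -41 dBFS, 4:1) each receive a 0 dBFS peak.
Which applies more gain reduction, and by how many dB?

B, by 27 dB

A: overshoot 5 dB → output overshoot 1.25 dB → GR 3.75 dB.
B: overshoot 41 dB → output overshoot 10.25 dB → GR 30.75 dB.
B applies 27 dB more gain reduction.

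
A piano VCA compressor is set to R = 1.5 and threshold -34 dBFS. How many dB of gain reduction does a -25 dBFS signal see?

3 dB

The signal is 9 dB above threshold.
At 1.5:1, output sits 9/1.5 = 6 dB above threshold.
Gain reduction = 9 − 6 = 3 dB.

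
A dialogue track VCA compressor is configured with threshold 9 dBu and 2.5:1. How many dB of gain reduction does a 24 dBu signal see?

The signal is 15 dB above threshold.
A 2.5:1 ratio leaves 6 dB of that excess.
Gain reduction = 15 − 6 = 9 dB.

9 dB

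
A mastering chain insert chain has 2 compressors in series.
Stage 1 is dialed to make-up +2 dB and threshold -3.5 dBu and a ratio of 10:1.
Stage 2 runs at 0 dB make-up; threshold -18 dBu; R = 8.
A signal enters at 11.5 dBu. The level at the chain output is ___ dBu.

Stage 1: 15 dB above -3.5 dBu, reduced 10:1 to 1.5 dB above → -2 dBu; +2 dB make-up → 0 dBu.
Stage 2: overshoot 18 dB → 18/8 = 2.25 dB → -15.75 dBu.

-15.75 dBu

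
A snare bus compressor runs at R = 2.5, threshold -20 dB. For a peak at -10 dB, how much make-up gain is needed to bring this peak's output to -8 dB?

Without make-up, output = threshold + overshoot/2.5 = -20 + 4 = -16 dB.
Gap to target: 8 dB.

8 dB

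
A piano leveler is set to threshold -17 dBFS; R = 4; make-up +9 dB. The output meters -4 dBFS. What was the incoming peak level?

-1 dBFS

Remove make-up: -4 − 9 = -13 dBFS.
That's 4 dB above the -17 dBFS threshold.
Before 4:1 compression the overshoot was 4 × 4 = 16 dB, so input = -17 + 16 = -1 dBFS.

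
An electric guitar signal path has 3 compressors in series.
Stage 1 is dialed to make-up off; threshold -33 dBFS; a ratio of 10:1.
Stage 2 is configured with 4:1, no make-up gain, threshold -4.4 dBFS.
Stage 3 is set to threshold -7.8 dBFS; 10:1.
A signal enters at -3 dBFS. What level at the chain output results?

Stage 1: 30 dB above -33 dBFS, reduced 10:1 to 3 dB above → -30 dBFS.
Stage 2: -30 dBFS ≤ -4.4 dBFS, so stage 2 doesn't engage; output -30 dBFS.
Stage 3: below threshold (-30 ≤ -7.8); passes unchanged; output -30 dBFS.

-30 dBFS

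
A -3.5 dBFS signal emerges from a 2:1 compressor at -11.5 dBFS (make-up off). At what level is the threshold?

-19.5 dBFS

Input is 16 dB above T (since output overshoot × R = input overshoot: (-11.5 − T)·2 = -3.5 − T gives T = -19.5 dBFS).
Check: -19.5 + (-3.5 − (-19.5))/2 = -19.5 + 8 = -11.5 dBFS. ✓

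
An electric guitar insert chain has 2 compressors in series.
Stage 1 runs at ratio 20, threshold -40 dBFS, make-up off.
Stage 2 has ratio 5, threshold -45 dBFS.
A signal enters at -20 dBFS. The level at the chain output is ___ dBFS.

Stage 1: -20 dBFS is 20 dB over -40 dBFS; at 20:1 that becomes 1 dB over, giving -39 dBFS.
Stage 2: 6 dB above -45 dBFS, reduced 5:1 to 1.2 dB above → -43.8 dBFS.

-43.8 dBFS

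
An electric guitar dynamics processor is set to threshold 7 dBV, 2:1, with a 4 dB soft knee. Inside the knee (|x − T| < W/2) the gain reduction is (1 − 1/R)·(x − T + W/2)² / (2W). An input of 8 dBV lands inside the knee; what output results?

x − T + W/2 = 8 − 7 + 2 = 3.
GR = (1 − 1/2) × 3² / 8 = 0.5 × 9 / 8 = 0.5625 dB.
Output = 8 − 0.5625 = 7.4375 dBV.

7.4375 dBV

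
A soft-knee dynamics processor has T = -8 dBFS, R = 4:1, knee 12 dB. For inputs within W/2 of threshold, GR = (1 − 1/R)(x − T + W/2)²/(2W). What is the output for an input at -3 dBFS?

x − T + W/2 = -3 − (-8) + 6 = 11.
GR = (1 − 1/4) × 11² / 24 = 0.75 × 121 / 24 = 3.78125 dB.
Output = -3 − 3.78125 = -6.78125 dBFS.

-6.78125 dBFS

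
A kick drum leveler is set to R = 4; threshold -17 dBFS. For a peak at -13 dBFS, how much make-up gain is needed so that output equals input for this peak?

3 dB

Without make-up, output = threshold + overshoot/4 = -17 + 1 = -16 dBFS.
Gap to target: 3 dB.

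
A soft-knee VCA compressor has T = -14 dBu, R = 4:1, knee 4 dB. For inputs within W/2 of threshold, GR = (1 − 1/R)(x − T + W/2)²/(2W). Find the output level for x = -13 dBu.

-13.84375 dBu

x − T + W/2 = -13 − (-14) + 2 = 3.
GR = (1 − 1/4) × 3² / 8 = 0.75 × 9 / 8 = 0.84375 dB.
Output = -13 − 0.84375 = -13.84375 dBu.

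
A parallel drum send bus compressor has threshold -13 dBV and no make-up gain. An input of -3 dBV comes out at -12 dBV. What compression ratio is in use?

Input overshoot = -3 − (-13) = 10 dB; output overshoot = -12 − (-13) = 1 dB.
Ratio = 10 / 1 = 10.

10:1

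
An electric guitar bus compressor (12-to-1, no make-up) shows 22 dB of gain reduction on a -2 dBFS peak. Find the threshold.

Let T be the threshold. Output overshoot = (input overshoot)/R, so -24 − T = (-2 − T)/12.
12·(-24 − T) = -2 − T → 11·T = -288 − (-2) = -286.
T = -286/11 = -26 dBFS.

-26 dBFS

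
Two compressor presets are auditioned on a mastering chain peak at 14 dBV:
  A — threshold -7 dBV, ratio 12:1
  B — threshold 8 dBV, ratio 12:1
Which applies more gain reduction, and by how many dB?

A, by 13.75 dB

A: 21 dB over, compressed to 1.75 dB over, so 19.25 dB of GR.
B: 6 dB over, compressed to 0.5 dB over, so 5.5 dB of GR.
A reduces 13.75 dB more.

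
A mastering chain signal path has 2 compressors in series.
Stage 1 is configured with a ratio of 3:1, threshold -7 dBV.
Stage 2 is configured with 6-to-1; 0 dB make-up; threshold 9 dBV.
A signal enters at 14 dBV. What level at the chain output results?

0 dBV

Stage 1: 21 dB above -7 dBV, reduced 3:1 to 7 dB above → 0 dBV.
Stage 2: 0 dBV ≤ 9 dBV, so stage 2 doesn't engage; output 0 dBV.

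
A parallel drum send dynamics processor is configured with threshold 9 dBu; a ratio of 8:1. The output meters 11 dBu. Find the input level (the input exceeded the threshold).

Post-compression overshoot = 11 − 9 = 2 dB.
Input overshoot = R × output overshoot = 16 dB → input = 9 + 16 = 25 dBu.

25 dBu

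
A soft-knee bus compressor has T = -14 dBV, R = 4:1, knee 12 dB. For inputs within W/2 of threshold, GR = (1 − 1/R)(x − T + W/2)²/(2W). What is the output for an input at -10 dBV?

x − T + W/2 = -10 − (-14) + 6 = 10.
GR = (1 − 1/4) × 10² / 24 = 0.75 × 100 / 24 = 3.125 dB.
Output = -10 − 3.125 = -13.125 dBV.

-13.125 dBV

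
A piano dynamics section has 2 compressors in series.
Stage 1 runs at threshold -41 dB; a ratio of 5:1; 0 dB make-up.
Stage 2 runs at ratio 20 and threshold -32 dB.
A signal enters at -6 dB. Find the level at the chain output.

Stage 1: 35 dB above -41 dB, reduced 5:1 to 7 dB above → -34 dB.
Stage 2: -34 dB ≤ -32 dB, so stage 2 doesn't engage; output -34 dB.

-34 dB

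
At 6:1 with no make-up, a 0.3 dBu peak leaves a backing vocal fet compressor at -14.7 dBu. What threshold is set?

Input is 18 dB above T (since output overshoot × R = input overshoot: (-14.7 − T)·6 = 0.3 − T gives T = -17.7 dBu).
Check: -17.7 + (0.3 − (-17.7))/6 = -17.7 + 3 = -14.7 dBu. ✓

-17.7 dBu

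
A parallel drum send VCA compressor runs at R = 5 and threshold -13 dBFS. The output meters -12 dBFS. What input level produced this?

That's 1 dB above the -13 dBFS threshold.
Before 5:1 compression the overshoot was 1 × 5 = 5 dB, so input = -13 + 5 = -8 dBFS.

-8 dBFS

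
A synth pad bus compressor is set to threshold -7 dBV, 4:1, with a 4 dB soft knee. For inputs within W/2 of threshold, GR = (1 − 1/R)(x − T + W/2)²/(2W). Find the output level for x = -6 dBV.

-6.84375 dBV

x − T + W/2 = -6 − (-7) + 2 = 3.
GR = (1 − 1/4) × 3² / 8 = 0.75 × 9 / 8 = 0.84375 dB.
Output = -6 − 0.84375 = -6.84375 dBV.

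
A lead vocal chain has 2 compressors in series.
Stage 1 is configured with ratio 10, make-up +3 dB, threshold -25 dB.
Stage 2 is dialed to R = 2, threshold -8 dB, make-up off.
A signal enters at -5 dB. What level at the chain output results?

-20 dB

Stage 1: -5 dB is 20 dB over -25 dB; at 10:1 that becomes 2 dB over, giving -23 dB; +3 dB make-up → -20 dB.
Stage 2: -20 dB ≤ -8 dB, so stage 2 doesn't engage; output -20 dB.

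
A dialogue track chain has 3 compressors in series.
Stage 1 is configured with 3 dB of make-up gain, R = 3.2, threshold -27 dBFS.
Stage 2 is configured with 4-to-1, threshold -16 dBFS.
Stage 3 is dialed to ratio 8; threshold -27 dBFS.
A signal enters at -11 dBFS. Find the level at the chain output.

-26 dBFS

Stage 1: -11 dBFS is 16 dB over -27 dBFS; at 3.2:1 that becomes 5 dB over, giving -22 dBFS; +3 dB make-up → -19 dBFS.
Stage 2: below threshold (-19 ≤ -16); passes unchanged; output -19 dBFS.
Stage 3: -19 dBFS is 8 dB over -27 dBFS; at 8:1 that becomes 1 dB over, giving -26 dBFS.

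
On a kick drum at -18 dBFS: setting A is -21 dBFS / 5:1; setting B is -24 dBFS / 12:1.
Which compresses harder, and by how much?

B, by 3.1 dB

A: 3 dB over, compressed to 0.6 dB over, so 2.4 dB of GR.
B: 6 dB over, compressed to 0.5 dB over, so 5.5 dB of GR.
B reduces 3.1 dB more.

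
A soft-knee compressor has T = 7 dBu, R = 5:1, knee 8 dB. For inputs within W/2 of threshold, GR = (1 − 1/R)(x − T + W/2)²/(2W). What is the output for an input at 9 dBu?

7.2 dBu

x − T + W/2 = 9 − 7 + 4 = 6.
GR = (1 − 1/5) × 6² / 16 = 0.8 × 36 / 16 = 1.8 dB.
Output = 9 − 1.8 = 7.2 dBu.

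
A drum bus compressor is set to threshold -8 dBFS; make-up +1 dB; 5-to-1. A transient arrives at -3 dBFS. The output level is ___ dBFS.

-3 dBFS sits 5 dB over threshold.
At 5:1 the overshoot is divided by 5, leaving 1 dB above threshold.
Output = -8 + 1 = -7 dBFS; make-up adds 1 dB, giving -6 dBFS.

-6 dBFS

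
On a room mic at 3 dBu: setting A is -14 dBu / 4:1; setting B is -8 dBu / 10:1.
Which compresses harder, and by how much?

A, by 2.85 dB

A: GR = 17 − 17/4 = 12.75 dB.
B: GR = 11 − 11/10 = 9.9 dB.
Difference: 2.85 dB in favour of A.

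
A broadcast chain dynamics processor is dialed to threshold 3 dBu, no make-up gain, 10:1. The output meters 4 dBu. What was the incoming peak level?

13 dBu

That's 1 dB above the 3 dBu threshold.
Input overshoot = R × output overshoot = 10 dB → input = 3 + 10 = 13 dBu.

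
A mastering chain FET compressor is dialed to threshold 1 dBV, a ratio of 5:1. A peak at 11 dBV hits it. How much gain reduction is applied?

The signal is 10 dB above threshold.
After 5:1 compression the overshoot becomes 10/5 = 2 dB.
So the signal is attenuated by 10 − 2 = 8 dB.

8 dB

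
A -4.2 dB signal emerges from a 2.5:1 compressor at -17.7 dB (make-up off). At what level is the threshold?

-26.7 dB

Gain reduction = -4.2 − (-17.7) = 13.5 dB; output overshoot = GR / (R − 1) = 13.5 / 1.5 = 9 dB.
Threshold = output − output overshoot = -17.7 − 9 = -26.7 dB.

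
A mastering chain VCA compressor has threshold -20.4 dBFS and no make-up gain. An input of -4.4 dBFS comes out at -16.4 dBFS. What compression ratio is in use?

Input overshoot = -4.4 − (-20.4) = 16 dB; output overshoot = -16.4 − (-20.4) = 4 dB.
Ratio = 16 / 4 = 4.

4:1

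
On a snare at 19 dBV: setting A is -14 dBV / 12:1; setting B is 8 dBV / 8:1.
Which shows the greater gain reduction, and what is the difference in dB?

A, by 20.625 dB

A: 33 dB over, compressed to 2.75 dB over, so 30.25 dB of GR.
B: 11 dB over, compressed to 1.375 dB over, so 9.625 dB of GR.
Difference: 20.625 dB in favour of A.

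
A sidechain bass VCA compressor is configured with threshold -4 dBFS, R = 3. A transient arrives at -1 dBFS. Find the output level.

-3 dBFS

The input is 3 dB above the -4 dBFS threshold.
3:1 compression reduces that to 3/3 = 1 dB over.
That puts the output at -3 dBFS.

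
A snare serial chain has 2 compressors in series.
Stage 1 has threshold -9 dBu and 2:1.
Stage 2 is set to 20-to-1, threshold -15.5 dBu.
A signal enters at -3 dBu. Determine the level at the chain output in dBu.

-15.025 dBu

Stage 1: overshoot 6 dB → 6/2 = 3 dB → -6 dBu.
Stage 2: overshoot 9.5 dB → 9.5/20 = 0.475 dB → -15.025 dBu.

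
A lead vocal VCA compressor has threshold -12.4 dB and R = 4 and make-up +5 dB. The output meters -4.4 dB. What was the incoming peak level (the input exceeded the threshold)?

Remove make-up: -4.4 − 5 = -9.4 dB.
That's 3 dB above the -12.4 dB threshold.
Input overshoot = R × output overshoot = 12 dB → input = -12.4 + 12 = -0.4 dB.

-0.4 dB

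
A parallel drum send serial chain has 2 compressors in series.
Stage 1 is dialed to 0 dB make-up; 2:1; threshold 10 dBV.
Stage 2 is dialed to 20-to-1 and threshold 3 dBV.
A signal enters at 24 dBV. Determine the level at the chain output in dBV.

3.7 dBV

Stage 1: 14 dB above 10 dBV, reduced 2:1 to 7 dB above → 17 dBV.
Stage 2: overshoot 14 dB → 14/20 = 0.7 dB → 3.7 dBV.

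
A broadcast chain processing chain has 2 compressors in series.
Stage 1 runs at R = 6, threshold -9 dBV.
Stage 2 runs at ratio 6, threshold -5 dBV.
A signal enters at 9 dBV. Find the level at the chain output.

-6 dBV

Stage 1: overshoot 18 dB → 18/6 = 3 dB → -6 dBV.
Stage 2: -6 dBV is at or below the -5 dBV threshold — no compression; output -6 dBV.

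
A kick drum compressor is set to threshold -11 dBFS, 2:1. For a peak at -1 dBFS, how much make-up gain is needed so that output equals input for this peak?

5 dB

Overshoot 10 dB → 10/2 = 5 dB after compression, so the compressed level is -11 + 5 = -6 dBFS.
Make-up = target − compressed = -1 − (-6) = 5 dB.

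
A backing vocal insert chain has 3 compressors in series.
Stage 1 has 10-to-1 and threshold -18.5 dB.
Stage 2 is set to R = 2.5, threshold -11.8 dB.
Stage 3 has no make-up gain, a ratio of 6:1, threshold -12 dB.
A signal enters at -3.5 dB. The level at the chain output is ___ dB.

-17 dB

Stage 1: overshoot 15 dB → 15/10 = 1.5 dB → -17 dB.
Stage 2: -17 dB ≤ -11.8 dB, so stage 2 doesn't engage; output -17 dB.
Stage 3: -17 dB ≤ -12 dB, so stage 3 doesn't engage; output -17 dB.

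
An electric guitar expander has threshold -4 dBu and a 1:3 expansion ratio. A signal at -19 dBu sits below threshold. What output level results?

The input is 15 dB below the -4 dBu threshold.
A 1:3 expander multiplies undershoot by 3: 15 × 3 = 45 dB below threshold.
Output = -4 − 45 = -49 dBu.

-49 dBu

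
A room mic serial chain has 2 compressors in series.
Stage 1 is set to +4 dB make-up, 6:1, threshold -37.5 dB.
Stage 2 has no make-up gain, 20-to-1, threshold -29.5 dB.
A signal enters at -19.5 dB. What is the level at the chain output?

-30.5 dB

Stage 1: 18 dB above -37.5 dB, reduced 6:1 to 3 dB above → -34.5 dB; +4 dB make-up → -30.5 dB.
Stage 2: -30.5 dB is at or below the -29.5 dB threshold — no compression; output -30.5 dB.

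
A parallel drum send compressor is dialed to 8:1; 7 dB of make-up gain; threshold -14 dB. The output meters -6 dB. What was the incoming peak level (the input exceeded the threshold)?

-6 dB

Remove make-up: -6 − 7 = -13 dB.
Post-compression overshoot = -13 − (-14) = 1 dB.
Input overshoot = R × output overshoot = 8 dB → input = -14 + 8 = -6 dB.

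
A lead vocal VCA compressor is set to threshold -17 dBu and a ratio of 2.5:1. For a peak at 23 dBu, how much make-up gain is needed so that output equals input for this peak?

Without make-up, output = threshold + overshoot/2.5 = -17 + 16 = -1 dBu.
Gap to target: 24 dB.

24 dB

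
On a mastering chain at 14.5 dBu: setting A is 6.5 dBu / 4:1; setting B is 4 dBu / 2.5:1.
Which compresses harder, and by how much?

B, by 0.3 dB

A: 8 dB over, compressed to 2 dB over, so 6 dB of GR.
B: 10.5 dB over, compressed to 4.2 dB over, so 6.3 dB of GR.
B applies 0.3 dB more gain reduction.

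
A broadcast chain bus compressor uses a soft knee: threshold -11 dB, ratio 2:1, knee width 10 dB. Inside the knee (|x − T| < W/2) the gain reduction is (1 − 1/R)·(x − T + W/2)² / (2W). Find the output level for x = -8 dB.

x − T + W/2 = -8 − (-11) + 5 = 8.
GR = (1 − 1/2) × 8² / 20 = 0.5 × 64 / 20 = 1.6 dB.
Output = -8 − 1.6 = -9.6 dB.

-9.6 dB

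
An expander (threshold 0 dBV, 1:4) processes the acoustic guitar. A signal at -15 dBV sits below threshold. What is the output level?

-60 dBV

The input is 15 dB below the 0 dBV threshold.
A 1:4 expander multiplies undershoot by 4: 15 × 4 = 60 dB below threshold.
Output = 0 − 60 = -60 dBV.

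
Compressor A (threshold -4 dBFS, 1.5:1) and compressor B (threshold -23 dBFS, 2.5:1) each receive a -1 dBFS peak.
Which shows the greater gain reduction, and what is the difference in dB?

A: 3 dB over, compressed to 2 dB over, so 1 dB of GR.
B: 22 dB over, compressed to 8.8 dB over, so 13.2 dB of GR.
B applies 12.2 dB more gain reduction.

B, by 12.2 dB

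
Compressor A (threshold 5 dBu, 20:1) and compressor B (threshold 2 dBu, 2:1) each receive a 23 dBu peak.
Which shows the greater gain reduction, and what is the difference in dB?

A: GR = 18 − 18/20 = 17.1 dB.
B: GR = 21 − 21/2 = 10.5 dB.
A reduces 6.6 dB more.

A, by 6.6 dB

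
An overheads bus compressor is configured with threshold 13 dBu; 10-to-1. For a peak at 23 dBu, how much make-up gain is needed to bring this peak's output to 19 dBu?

5 dB

Without make-up, output = threshold + overshoot/10 = 13 + 1 = 14 dBu.
Gap to target: 5 dB.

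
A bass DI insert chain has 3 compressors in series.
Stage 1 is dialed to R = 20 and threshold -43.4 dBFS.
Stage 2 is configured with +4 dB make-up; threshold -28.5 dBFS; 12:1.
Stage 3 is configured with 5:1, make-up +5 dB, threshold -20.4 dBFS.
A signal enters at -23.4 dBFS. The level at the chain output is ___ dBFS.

-33.4 dBFS

Stage 1: overshoot 20 dB → 20/20 = 1 dB → -42.4 dBFS.
Stage 2: -42.4 dBFS ≤ -28.5 dBFS, so stage 2 doesn't engage; make-up brings it to -38.4 dBFS.
Stage 3: below threshold (-38.4 ≤ -20.4); passes unchanged; make-up brings it to -33.4 dBFS.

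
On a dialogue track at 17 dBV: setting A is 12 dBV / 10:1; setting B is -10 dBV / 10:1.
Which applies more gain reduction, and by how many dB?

A: GR = 5 − 5/10 = 4.5 dB.
B: GR = 27 − 27/10 = 24.3 dB.
B reduces 19.8 dB more.

B, by 19.8 dB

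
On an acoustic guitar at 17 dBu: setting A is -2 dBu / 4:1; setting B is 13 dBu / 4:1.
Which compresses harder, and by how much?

A, by 11.25 dB

A: GR = 19 − 19/4 = 14.25 dB.
B: GR = 4 − 4/4 = 3 dB.
A reduces 11.25 dB more.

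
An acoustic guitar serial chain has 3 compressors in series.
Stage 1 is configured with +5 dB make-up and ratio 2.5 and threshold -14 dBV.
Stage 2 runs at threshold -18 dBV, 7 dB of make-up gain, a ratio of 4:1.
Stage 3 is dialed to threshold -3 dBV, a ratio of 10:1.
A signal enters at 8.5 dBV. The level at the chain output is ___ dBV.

-6.5 dBV

Stage 1: 22.5 dB above -14 dBV, reduced 2.5:1 to 9 dB above → -5 dBV; +5 dB make-up → 0 dBV.
Stage 2: overshoot 18 dB → 18/4 = 4.5 dB → -13.5 dBV; +7 dB make-up → -6.5 dBV.
Stage 3: -6.5 dBV is at or below the -3 dBV threshold — no compression; output -6.5 dBV.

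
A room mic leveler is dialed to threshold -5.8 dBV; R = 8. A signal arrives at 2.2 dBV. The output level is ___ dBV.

-4.8 dBV

Overshoot: 2.2 − (-5.8) = 8 dB.
At 8:1 the overshoot is divided by 8, leaving 1 dB above threshold.
That puts the output at -4.8 dBV.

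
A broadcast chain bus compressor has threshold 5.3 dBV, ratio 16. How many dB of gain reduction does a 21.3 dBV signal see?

15 dB

Overshoot = 21.3 − 5.3 = 16 dB.
At 16:1, output sits 16/16 = 1 dB above threshold.
GR = overshoot in − overshoot out = 16 − 1 = 15 dB.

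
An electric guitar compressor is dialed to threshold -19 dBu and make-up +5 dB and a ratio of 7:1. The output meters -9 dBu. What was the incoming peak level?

16 dBu

Stripping the +5 dB make-up gives -14 dBu at the gain stage.
The compressed level sits -14 − (-19) = 5 dB over threshold.
Undo the ratio: input overshoot = 5 × 7 = 35 dB, giving input = 16 dBu.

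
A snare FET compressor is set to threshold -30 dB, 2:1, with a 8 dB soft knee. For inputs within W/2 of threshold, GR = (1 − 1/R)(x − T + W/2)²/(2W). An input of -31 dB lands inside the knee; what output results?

x − T + W/2 = -31 − (-30) + 4 = 3.
GR = (1 − 1/2) × 3² / 16 = 0.5 × 9 / 16 = 0.28125 dB.
Output = -31 − 0.28125 = -31.28125 dB.

-31.28125 dB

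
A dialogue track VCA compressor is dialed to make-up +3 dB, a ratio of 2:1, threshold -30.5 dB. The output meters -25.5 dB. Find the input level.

Remove make-up: -25.5 − 3 = -28.5 dB.
Post-compression overshoot = -28.5 − (-30.5) = 2 dB.
Undo the ratio: input overshoot = 2 × 2 = 4 dB, giving input = -26.5 dB.

-26.5 dB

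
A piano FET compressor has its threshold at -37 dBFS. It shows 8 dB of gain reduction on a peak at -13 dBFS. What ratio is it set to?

1.5:1

Input overshoot = -13 − (-37) = 24 dB.
Output overshoot = 24 − 8 = 16 dB.
Ratio = input overshoot / output overshoot = 24 / 16 = 1.5.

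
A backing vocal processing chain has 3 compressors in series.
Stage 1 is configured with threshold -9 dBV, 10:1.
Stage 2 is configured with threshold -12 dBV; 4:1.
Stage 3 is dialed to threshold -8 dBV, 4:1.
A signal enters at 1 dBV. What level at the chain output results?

-11 dBV

Stage 1: 10 dB above -9 dBV, reduced 10:1 to 1 dB above → -8 dBV.
Stage 2: overshoot 4 dB → 4/4 = 1 dB → -11 dBV.
Stage 3: -11 dBV ≤ -8 dBV, so stage 3 doesn't engage; output -11 dBV.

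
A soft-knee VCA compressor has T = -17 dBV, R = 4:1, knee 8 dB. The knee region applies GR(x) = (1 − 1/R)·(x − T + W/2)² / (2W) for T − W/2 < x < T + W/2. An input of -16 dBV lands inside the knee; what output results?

x − T + W/2 = -16 − (-17) + 4 = 5.
GR = (1 − 1/4) × 5² / 16 = 0.75 × 25 / 16 = 1.171875 dB.
Output = -16 − 1.171875 = -17.171875 dBV.

-17.171875 dBV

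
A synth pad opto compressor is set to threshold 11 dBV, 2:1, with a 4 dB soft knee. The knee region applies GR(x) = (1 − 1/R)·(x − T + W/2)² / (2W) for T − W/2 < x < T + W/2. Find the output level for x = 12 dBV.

11.4375 dBV

x − T + W/2 = 12 − 11 + 2 = 3.
GR = (1 − 1/2) × 3² / 8 = 0.5 × 9 / 8 = 0.5625 dB.
Output = 12 − 0.5625 = 11.4375 dBV.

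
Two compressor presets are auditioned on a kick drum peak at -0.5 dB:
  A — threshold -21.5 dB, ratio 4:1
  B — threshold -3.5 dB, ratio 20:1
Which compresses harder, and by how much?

A: overshoot 21 dB → output overshoot 5.25 dB → GR 15.75 dB.
B: overshoot 3 dB → output overshoot 0.15 dB → GR 2.85 dB.
A reduces 12.9 dB more.

A, by 12.9 dB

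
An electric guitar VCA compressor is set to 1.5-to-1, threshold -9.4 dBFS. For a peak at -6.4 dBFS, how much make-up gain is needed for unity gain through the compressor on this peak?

1 dB

Overshoot 3 dB → 3/1.5 = 2 dB after compression, so the compressed level is -9.4 + 2 = -7.4 dBFS.
Make-up = target − compressed = -6.4 − (-7.4) = 1 dB.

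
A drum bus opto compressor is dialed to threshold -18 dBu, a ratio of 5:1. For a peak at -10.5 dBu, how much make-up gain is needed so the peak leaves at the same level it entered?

6 dB

Without make-up, output = threshold + overshoot/5 = -18 + 1.5 = -16.5 dBu.
Gap to target: 6 dB.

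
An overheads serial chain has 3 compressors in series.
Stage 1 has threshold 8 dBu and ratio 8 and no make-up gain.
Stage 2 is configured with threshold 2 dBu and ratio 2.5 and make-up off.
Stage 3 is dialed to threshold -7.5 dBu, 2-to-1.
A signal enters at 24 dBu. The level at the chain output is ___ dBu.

-1.15 dBu

Stage 1: overshoot 16 dB → 16/8 = 2 dB → 10 dBu.
Stage 2: 10 dBu is 8 dB over 2 dBu; at 2.5:1 that becomes 3.2 dB over, giving 5.2 dBu.
Stage 3: overshoot 12.7 dB → 12.7/2 = 6.35 dB → -1.15 dBu.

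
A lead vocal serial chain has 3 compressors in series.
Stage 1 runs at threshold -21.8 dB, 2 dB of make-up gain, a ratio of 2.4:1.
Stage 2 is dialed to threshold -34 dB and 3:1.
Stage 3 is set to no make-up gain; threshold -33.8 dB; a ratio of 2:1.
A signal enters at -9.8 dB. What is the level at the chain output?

-30.7 dB

Stage 1: 12 dB above -21.8 dB, reduced 2.4:1 to 5 dB above → -16.8 dB; +2 dB make-up → -14.8 dB.
Stage 2: 19.2 dB above -34 dB, reduced 3:1 to 6.4 dB above → -27.6 dB.
Stage 3: overshoot 6.2 dB → 6.2/2 = 3.1 dB → -30.7 dB.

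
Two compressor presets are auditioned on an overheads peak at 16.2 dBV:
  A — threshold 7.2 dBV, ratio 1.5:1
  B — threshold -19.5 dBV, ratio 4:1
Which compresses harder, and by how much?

B, by 23.775 dB

A: overshoot 9 dB → output overshoot 6 dB → GR 3 dB.
B: overshoot 35.7 dB → output overshoot 8.925 dB → GR 26.775 dB.
B reduces 23.775 dB more.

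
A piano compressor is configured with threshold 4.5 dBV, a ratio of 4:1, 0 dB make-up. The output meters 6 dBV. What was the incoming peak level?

10.5 dBV

That's 1.5 dB above the 4.5 dBV threshold.
Undo the ratio: input overshoot = 1.5 × 4 = 6 dB, giving input = 10.5 dBV.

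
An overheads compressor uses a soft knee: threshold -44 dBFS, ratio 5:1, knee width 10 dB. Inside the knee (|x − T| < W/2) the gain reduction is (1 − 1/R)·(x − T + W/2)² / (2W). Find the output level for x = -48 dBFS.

-48.04 dBFS

x − T + W/2 = -48 − (-44) + 5 = 1.
GR = (1 − 1/5) × 1² / 20 = 0.8 × 1 / 20 = 0.04 dB.
Output = -48 − 0.04 = -48.04 dBFS.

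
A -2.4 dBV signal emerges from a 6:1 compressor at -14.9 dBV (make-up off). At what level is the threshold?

Input is 15 dB above T (since output overshoot × R = input overshoot: (-14.9 − T)·6 = -2.4 − T gives T = -17.4 dBV).
Check: -17.4 + (-2.4 − (-17.4))/6 = -17.4 + 2.5 = -14.9 dBV. ✓

-17.4 dBV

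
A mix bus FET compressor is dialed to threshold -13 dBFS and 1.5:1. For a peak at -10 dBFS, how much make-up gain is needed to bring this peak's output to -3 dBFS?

8 dB

Overshoot 3 dB → 3/1.5 = 2 dB after compression, so the compressed level is -13 + 2 = -11 dBFS.
Make-up = target − compressed = -3 − (-11) = 8 dB.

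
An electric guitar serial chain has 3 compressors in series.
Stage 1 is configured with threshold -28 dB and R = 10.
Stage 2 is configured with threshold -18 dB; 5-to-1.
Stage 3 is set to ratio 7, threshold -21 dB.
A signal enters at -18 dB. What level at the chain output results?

-27 dB

Stage 1: overshoot 10 dB → 10/10 = 1 dB → -27 dB.
Stage 2: -27 dB is at or below the -18 dB threshold — no compression; output -27 dB.
Stage 3: -27 dB ≤ -21 dB, so stage 3 doesn't engage; output -27 dB.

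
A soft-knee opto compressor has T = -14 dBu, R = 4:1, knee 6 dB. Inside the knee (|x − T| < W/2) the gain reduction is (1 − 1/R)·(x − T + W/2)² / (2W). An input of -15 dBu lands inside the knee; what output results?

x − T + W/2 = -15 − (-14) + 3 = 2.
GR = (1 − 1/4) × 2² / 12 = 0.75 × 4 / 12 = 0.25 dB.
Output = -15 − 0.25 = -15.25 dBu.

-15.25 dBu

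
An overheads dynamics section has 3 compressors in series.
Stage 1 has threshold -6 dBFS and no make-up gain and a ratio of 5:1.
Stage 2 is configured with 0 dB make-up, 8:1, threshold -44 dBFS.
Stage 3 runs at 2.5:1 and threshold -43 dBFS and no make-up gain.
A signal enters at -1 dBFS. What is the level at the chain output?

-41.45 dBFS

Stage 1: overshoot 5 dB → 5/5 = 1 dB → -5 dBFS.
Stage 2: 39 dB above -44 dBFS, reduced 8:1 to 4.875 dB above → -39.125 dBFS.
Stage 3: overshoot 3.875 dB → 3.875/2.5 = 1.55 dB → -41.45 dBFS.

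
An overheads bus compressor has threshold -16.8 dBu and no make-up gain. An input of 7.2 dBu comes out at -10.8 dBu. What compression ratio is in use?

Input overshoot = 7.2 − (-16.8) = 24 dB; output overshoot = -10.8 − (-16.8) = 6 dB.
Ratio = 24 / 6 = 4.

4:1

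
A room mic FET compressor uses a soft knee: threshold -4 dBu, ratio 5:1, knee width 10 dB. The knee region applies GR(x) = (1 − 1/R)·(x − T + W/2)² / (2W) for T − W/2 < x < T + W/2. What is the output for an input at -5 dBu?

x − T + W/2 = -5 − (-4) + 5 = 4.
GR = (1 − 1/5) × 4² / 20 = 0.8 × 16 / 20 = 0.64 dB.
Output = -5 − 0.64 = -5.64 dBu.

-5.64 dBu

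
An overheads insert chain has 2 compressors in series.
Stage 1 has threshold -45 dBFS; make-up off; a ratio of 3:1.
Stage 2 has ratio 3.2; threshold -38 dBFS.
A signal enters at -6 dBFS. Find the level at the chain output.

-36.125 dBFS

Stage 1: -6 dBFS is 39 dB over -45 dBFS; at 3:1 that becomes 13 dB over, giving -32 dBFS.
Stage 2: -32 dBFS is 6 dB over -38 dBFS; at 3.2:1 that becomes 1.875 dB over, giving -36.125 dBFS.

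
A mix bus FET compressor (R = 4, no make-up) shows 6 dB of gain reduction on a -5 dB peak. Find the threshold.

Gain reduction = -5 − (-11) = 6 dB; output overshoot = GR / (R − 1) = 6 / 3 = 2 dB.
Threshold = output − output overshoot = -11 − 2 = -13 dB.

-13 dB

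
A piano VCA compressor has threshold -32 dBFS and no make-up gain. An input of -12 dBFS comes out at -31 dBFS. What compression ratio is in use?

Input overshoot = -12 − (-32) = 20 dB; output overshoot = -31 − (-32) = 1 dB.
Ratio = 20 / 1 = 20.

20:1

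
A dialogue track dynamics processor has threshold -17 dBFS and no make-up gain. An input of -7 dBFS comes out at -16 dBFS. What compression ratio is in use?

Input overshoot = -7 − (-17) = 10 dB; output overshoot = -16 − (-17) = 1 dB.
Ratio = 10 / 1 = 10.

10:1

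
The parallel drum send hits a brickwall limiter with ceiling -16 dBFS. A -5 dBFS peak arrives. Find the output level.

-16 dBFS

The limiter clamps the peak to its -16 dBFS ceiling.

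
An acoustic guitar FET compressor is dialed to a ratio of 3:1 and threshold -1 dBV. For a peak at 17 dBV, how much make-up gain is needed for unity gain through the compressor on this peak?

12 dB

Without make-up, output = threshold + overshoot/3 = -1 + 6 = 5 dBV.
Gap to target: 12 dB.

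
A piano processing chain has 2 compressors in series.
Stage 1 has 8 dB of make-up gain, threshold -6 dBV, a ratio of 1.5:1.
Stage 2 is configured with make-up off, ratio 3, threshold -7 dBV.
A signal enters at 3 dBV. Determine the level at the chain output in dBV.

Stage 1: 3 dBV is 9 dB over -6 dBV; at 1.5:1 that becomes 6 dB over, giving 0 dBV; +8 dB make-up → 8 dBV.
Stage 2: 15 dB above -7 dBV, reduced 3:1 to 5 dB above → -2 dBV.

-2 dBV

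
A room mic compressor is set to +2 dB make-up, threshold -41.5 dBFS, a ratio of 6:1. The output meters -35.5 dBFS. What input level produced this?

-17.5 dBFS

Stripping the +2 dB make-up gives -37.5 dBFS at the gain stage.
Post-compression overshoot = -37.5 − (-41.5) = 4 dB.
Input overshoot = R × output overshoot = 24 dB → input = -41.5 + 24 = -17.5 dBFS.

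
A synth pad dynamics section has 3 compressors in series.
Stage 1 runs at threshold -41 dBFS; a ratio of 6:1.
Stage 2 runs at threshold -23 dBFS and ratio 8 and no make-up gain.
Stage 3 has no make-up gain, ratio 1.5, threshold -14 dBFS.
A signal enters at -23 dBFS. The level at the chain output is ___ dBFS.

Stage 1: overshoot 18 dB → 18/6 = 3 dB → -38 dBFS.
Stage 2: -38 dBFS is at or below the -23 dBFS threshold — no compression; output -38 dBFS.
Stage 3: below threshold (-38 ≤ -14); passes unchanged; output -38 dBFS.

-38 dBFS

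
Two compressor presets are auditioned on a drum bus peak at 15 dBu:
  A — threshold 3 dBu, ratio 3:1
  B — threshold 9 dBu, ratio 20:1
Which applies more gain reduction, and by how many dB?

A: 12 dB over, compressed to 4 dB over, so 8 dB of GR.
B: 6 dB over, compressed to 0.3 dB over, so 5.7 dB of GR.
A applies 2.3 dB more gain reduction.

A, by 2.3 dB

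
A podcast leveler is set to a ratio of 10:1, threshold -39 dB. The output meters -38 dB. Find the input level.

That's 1 dB above the -39 dB threshold.
Undo the ratio: input overshoot = 1 × 10 = 10 dB, giving input = -29 dB.

-29 dB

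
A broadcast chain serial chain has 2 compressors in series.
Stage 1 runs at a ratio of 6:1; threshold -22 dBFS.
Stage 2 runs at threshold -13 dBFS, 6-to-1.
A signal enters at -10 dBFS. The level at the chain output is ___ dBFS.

Stage 1: overshoot 12 dB → 12/6 = 2 dB → -20 dBFS.
Stage 2: -20 dBFS ≤ -13 dBFS, so stage 2 doesn't engage; output -20 dBFS.

-20 dBFS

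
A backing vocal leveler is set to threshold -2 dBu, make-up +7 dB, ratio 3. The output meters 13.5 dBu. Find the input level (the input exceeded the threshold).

23.5 dBu

Before make-up, the level was 13.5 − 7 = 6.5 dBu.
The compressed level sits 6.5 − (-2) = 8.5 dB over threshold.
Input overshoot = R × output overshoot = 25.5 dB → input = -2 + 25.5 = 23.5 dBu.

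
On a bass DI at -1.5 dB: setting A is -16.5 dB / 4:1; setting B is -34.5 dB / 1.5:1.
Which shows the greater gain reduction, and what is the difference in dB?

A, by 0.25 dB

A: overshoot 15 dB → output overshoot 3.75 dB → GR 11.25 dB.
B: overshoot 33 dB → output overshoot 22 dB → GR 11 dB.
A applies 0.25 dB more gain reduction.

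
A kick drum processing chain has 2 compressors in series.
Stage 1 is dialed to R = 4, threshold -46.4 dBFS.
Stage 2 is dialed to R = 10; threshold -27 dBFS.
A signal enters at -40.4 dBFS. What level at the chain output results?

-44.9 dBFS

Stage 1: -40.4 dBFS is 6 dB over -46.4 dBFS; at 4:1 that becomes 1.5 dB over, giving -44.9 dBFS.
Stage 2: below threshold (-44.9 ≤ -27); passes unchanged; output -44.9 dBFS.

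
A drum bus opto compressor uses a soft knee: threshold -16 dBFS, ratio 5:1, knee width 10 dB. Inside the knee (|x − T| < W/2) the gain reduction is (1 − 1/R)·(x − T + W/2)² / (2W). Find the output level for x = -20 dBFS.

-20.04 dBFS

x − T + W/2 = -20 − (-16) + 5 = 1.
GR = (1 − 1/5) × 1² / 20 = 0.8 × 1 / 20 = 0.04 dB.
Output = -20 − 0.04 = -20.04 dBFS.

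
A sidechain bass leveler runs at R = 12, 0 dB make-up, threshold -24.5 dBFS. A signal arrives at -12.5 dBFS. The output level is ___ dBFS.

-23.5 dBFS

Overshoot: -12.5 − (-24.5) = 12 dB.
At 12:1 the overshoot is divided by 12, leaving 1 dB above threshold.
That puts the output at -23.5 dBFS.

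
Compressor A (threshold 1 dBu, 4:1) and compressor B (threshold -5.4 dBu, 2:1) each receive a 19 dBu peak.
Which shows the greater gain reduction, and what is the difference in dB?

A: GR = 18 − 18/4 = 13.5 dB.
B: GR = 24.4 − 24.4/2 = 12.2 dB.
A applies 1.3 dB more gain reduction.

A, by 1.3 dB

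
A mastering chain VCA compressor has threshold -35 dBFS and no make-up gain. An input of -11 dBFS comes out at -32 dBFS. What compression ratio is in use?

Input overshoot = -11 − (-35) = 24 dB; output overshoot = -32 − (-35) = 3 dB.
Ratio = 24 / 3 = 8.

8:1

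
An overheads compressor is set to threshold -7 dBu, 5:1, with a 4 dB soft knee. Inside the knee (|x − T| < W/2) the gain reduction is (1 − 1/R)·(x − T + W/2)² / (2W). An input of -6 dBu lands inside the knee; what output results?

-6.9 dBu

x − T + W/2 = -6 − (-7) + 2 = 3.
GR = (1 − 1/5) × 3² / 8 = 0.8 × 9 / 8 = 0.9 dB.
Output = -6 − 0.9 = -6.9 dBu.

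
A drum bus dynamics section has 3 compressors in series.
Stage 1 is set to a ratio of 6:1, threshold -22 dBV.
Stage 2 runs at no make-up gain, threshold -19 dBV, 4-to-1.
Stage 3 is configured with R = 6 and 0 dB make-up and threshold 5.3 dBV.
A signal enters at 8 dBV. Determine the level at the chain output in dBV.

-18.5 dBV

Stage 1: 8 dBV is 30 dB over -22 dBV; at 6:1 that becomes 5 dB over, giving -17 dBV.
Stage 2: -17 dBV is 2 dB over -19 dBV; at 4:1 that becomes 0.5 dB over, giving -18.5 dBV.
Stage 3: -18.5 dBV ≤ 5.3 dBV, so stage 3 doesn't engage; output -18.5 dBV.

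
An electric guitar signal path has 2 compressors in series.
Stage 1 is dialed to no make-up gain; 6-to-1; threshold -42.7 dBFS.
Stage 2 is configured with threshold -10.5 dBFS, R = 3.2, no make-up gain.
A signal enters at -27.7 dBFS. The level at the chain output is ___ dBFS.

-40.2 dBFS

Stage 1: -27.7 dBFS is 15 dB over -42.7 dBFS; at 6:1 that becomes 2.5 dB over, giving -40.2 dBFS.
Stage 2: -40.2 dBFS is at or below the -10.5 dBFS threshold — no compression; output -40.2 dBFS.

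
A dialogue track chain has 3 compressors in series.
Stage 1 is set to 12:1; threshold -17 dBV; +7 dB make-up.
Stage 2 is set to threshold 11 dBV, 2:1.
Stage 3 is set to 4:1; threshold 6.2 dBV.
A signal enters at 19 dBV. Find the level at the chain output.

-7 dBV

Stage 1: 19 dBV is 36 dB over -17 dBV; at 12:1 that becomes 3 dB over, giving -14 dBV; +7 dB make-up → -7 dBV.
Stage 2: below threshold (-7 ≤ 11); passes unchanged; output -7 dBV.
Stage 3: below threshold (-7 ≤ 6.2); passes unchanged; output -7 dBV.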